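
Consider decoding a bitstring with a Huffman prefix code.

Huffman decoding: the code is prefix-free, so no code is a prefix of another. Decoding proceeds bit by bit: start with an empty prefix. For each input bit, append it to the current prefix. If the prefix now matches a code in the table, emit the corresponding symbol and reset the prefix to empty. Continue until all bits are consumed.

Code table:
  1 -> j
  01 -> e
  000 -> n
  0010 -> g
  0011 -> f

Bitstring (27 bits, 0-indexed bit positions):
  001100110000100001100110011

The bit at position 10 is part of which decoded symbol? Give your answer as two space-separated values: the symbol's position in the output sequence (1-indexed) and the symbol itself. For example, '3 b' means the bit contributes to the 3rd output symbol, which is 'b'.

Bit 0: prefix='0' (no match yet)
Bit 1: prefix='00' (no match yet)
Bit 2: prefix='001' (no match yet)
Bit 3: prefix='0011' -> emit 'f', reset
Bit 4: prefix='0' (no match yet)
Bit 5: prefix='00' (no match yet)
Bit 6: prefix='001' (no match yet)
Bit 7: prefix='0011' -> emit 'f', reset
Bit 8: prefix='0' (no match yet)
Bit 9: prefix='00' (no match yet)
Bit 10: prefix='000' -> emit 'n', reset
Bit 11: prefix='0' (no match yet)
Bit 12: prefix='01' -> emit 'e', reset
Bit 13: prefix='0' (no match yet)
Bit 14: prefix='00' (no match yet)

Answer: 3 n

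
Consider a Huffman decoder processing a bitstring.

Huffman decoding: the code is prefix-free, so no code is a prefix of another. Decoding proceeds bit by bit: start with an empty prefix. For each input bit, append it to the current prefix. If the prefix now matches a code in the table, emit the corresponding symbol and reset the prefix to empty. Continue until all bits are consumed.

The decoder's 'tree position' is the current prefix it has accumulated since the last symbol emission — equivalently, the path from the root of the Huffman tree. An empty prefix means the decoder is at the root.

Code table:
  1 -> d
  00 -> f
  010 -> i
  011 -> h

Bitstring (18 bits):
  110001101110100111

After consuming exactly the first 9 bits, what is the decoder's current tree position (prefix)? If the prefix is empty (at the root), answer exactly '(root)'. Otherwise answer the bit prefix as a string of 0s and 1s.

Bit 0: prefix='1' -> emit 'd', reset
Bit 1: prefix='1' -> emit 'd', reset
Bit 2: prefix='0' (no match yet)
Bit 3: prefix='00' -> emit 'f', reset
Bit 4: prefix='0' (no match yet)
Bit 5: prefix='01' (no match yet)
Bit 6: prefix='011' -> emit 'h', reset
Bit 7: prefix='0' (no match yet)
Bit 8: prefix='01' (no match yet)

Answer: 01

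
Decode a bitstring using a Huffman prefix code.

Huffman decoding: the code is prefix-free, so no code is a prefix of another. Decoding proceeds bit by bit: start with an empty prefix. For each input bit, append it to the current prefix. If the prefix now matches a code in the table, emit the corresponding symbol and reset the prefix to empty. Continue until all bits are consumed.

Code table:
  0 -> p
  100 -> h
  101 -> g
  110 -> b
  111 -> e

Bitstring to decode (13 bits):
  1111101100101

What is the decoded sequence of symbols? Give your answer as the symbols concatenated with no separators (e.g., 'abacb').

Bit 0: prefix='1' (no match yet)
Bit 1: prefix='11' (no match yet)
Bit 2: prefix='111' -> emit 'e', reset
Bit 3: prefix='1' (no match yet)
Bit 4: prefix='11' (no match yet)
Bit 5: prefix='110' -> emit 'b', reset
Bit 6: prefix='1' (no match yet)
Bit 7: prefix='11' (no match yet)
Bit 8: prefix='110' -> emit 'b', reset
Bit 9: prefix='0' -> emit 'p', reset
Bit 10: prefix='1' (no match yet)
Bit 11: prefix='10' (no match yet)
Bit 12: prefix='101' -> emit 'g', reset

Answer: ebbpg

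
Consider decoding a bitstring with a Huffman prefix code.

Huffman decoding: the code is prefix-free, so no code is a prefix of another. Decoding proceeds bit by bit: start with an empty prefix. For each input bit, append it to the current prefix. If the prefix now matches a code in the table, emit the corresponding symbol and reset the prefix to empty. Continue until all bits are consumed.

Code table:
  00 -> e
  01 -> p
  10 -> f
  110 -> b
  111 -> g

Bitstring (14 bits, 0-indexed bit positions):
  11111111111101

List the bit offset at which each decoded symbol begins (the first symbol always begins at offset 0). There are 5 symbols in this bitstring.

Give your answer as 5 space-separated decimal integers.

Bit 0: prefix='1' (no match yet)
Bit 1: prefix='11' (no match yet)
Bit 2: prefix='111' -> emit 'g', reset
Bit 3: prefix='1' (no match yet)
Bit 4: prefix='11' (no match yet)
Bit 5: prefix='111' -> emit 'g', reset
Bit 6: prefix='1' (no match yet)
Bit 7: prefix='11' (no match yet)
Bit 8: prefix='111' -> emit 'g', reset
Bit 9: prefix='1' (no match yet)
Bit 10: prefix='11' (no match yet)
Bit 11: prefix='111' -> emit 'g', reset
Bit 12: prefix='0' (no match yet)
Bit 13: prefix='01' -> emit 'p', reset

Answer: 0 3 6 9 12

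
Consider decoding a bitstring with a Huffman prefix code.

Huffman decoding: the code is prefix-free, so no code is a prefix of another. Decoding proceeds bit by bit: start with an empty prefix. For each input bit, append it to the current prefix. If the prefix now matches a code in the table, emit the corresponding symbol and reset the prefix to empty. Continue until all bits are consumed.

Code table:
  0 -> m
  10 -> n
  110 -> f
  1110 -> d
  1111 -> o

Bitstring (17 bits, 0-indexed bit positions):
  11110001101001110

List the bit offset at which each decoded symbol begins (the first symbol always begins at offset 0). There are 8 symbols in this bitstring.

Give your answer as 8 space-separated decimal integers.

Bit 0: prefix='1' (no match yet)
Bit 1: prefix='11' (no match yet)
Bit 2: prefix='111' (no match yet)
Bit 3: prefix='1111' -> emit 'o', reset
Bit 4: prefix='0' -> emit 'm', reset
Bit 5: prefix='0' -> emit 'm', reset
Bit 6: prefix='0' -> emit 'm', reset
Bit 7: prefix='1' (no match yet)
Bit 8: prefix='11' (no match yet)
Bit 9: prefix='110' -> emit 'f', reset
Bit 10: prefix='1' (no match yet)
Bit 11: prefix='10' -> emit 'n', reset
Bit 12: prefix='0' -> emit 'm', reset
Bit 13: prefix='1' (no match yet)
Bit 14: prefix='11' (no match yet)
Bit 15: prefix='111' (no match yet)
Bit 16: prefix='1110' -> emit 'd', reset

Answer: 0 4 5 6 7 10 12 13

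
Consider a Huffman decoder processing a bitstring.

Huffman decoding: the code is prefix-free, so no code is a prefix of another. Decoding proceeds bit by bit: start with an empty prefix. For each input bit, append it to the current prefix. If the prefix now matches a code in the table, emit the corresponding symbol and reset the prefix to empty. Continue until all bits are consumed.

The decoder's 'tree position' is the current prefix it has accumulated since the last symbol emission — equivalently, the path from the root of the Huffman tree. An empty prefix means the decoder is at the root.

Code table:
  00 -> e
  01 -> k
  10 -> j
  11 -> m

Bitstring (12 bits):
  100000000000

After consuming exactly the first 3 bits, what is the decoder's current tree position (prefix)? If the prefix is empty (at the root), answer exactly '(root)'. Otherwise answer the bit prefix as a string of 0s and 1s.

Bit 0: prefix='1' (no match yet)
Bit 1: prefix='10' -> emit 'j', reset
Bit 2: prefix='0' (no match yet)

Answer: 0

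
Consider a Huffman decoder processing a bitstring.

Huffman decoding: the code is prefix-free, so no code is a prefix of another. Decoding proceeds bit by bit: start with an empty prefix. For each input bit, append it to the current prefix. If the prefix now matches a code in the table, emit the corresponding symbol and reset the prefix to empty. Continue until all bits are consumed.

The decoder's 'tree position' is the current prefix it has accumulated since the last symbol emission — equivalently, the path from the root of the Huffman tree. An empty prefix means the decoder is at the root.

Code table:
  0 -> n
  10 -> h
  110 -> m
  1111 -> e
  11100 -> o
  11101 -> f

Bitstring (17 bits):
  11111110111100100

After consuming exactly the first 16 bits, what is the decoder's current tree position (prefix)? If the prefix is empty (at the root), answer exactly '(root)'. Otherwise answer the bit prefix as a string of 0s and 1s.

Answer: (root)

Derivation:
Bit 0: prefix='1' (no match yet)
Bit 1: prefix='11' (no match yet)
Bit 2: prefix='111' (no match yet)
Bit 3: prefix='1111' -> emit 'e', reset
Bit 4: prefix='1' (no match yet)
Bit 5: prefix='11' (no match yet)
Bit 6: prefix='111' (no match yet)
Bit 7: prefix='1110' (no match yet)
Bit 8: prefix='11101' -> emit 'f', reset
Bit 9: prefix='1' (no match yet)
Bit 10: prefix='11' (no match yet)
Bit 11: prefix='111' (no match yet)
Bit 12: prefix='1110' (no match yet)
Bit 13: prefix='11100' -> emit 'o', reset
Bit 14: prefix='1' (no match yet)
Bit 15: prefix='10' -> emit 'h', reset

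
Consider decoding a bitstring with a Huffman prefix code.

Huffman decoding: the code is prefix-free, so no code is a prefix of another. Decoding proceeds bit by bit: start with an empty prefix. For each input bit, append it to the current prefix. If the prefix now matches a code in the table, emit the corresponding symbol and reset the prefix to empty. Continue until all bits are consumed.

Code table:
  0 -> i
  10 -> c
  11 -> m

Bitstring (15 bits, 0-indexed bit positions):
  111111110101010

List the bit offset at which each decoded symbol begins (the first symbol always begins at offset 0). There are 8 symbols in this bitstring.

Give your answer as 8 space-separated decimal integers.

Answer: 0 2 4 6 8 9 11 13

Derivation:
Bit 0: prefix='1' (no match yet)
Bit 1: prefix='11' -> emit 'm', reset
Bit 2: prefix='1' (no match yet)
Bit 3: prefix='11' -> emit 'm', reset
Bit 4: prefix='1' (no match yet)
Bit 5: prefix='11' -> emit 'm', reset
Bit 6: prefix='1' (no match yet)
Bit 7: prefix='11' -> emit 'm', reset
Bit 8: prefix='0' -> emit 'i', reset
Bit 9: prefix='1' (no match yet)
Bit 10: prefix='10' -> emit 'c', reset
Bit 11: prefix='1' (no match yet)
Bit 12: prefix='10' -> emit 'c', reset
Bit 13: prefix='1' (no match yet)
Bit 14: prefix='10' -> emit 'c', reset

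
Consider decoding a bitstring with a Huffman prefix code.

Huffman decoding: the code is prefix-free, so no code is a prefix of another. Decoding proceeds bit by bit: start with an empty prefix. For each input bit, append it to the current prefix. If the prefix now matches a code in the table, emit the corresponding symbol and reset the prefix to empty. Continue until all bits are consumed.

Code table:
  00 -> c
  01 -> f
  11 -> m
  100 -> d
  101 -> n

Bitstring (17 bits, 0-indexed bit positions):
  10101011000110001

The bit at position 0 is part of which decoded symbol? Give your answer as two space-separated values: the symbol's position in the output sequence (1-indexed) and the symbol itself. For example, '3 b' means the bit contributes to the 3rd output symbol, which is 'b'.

Bit 0: prefix='1' (no match yet)
Bit 1: prefix='10' (no match yet)
Bit 2: prefix='101' -> emit 'n', reset
Bit 3: prefix='0' (no match yet)
Bit 4: prefix='01' -> emit 'f', reset

Answer: 1 n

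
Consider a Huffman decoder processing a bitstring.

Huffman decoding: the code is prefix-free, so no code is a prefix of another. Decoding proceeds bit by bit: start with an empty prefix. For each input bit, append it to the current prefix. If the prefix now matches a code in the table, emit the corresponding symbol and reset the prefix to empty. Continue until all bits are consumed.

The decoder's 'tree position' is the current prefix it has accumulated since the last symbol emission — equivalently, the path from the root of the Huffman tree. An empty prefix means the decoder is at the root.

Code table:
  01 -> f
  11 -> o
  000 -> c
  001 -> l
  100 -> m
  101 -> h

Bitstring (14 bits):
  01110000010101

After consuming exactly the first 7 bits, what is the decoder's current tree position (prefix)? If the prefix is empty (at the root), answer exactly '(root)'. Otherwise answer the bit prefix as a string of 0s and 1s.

Answer: (root)

Derivation:
Bit 0: prefix='0' (no match yet)
Bit 1: prefix='01' -> emit 'f', reset
Bit 2: prefix='1' (no match yet)
Bit 3: prefix='11' -> emit 'o', reset
Bit 4: prefix='0' (no match yet)
Bit 5: prefix='00' (no match yet)
Bit 6: prefix='000' -> emit 'c', reset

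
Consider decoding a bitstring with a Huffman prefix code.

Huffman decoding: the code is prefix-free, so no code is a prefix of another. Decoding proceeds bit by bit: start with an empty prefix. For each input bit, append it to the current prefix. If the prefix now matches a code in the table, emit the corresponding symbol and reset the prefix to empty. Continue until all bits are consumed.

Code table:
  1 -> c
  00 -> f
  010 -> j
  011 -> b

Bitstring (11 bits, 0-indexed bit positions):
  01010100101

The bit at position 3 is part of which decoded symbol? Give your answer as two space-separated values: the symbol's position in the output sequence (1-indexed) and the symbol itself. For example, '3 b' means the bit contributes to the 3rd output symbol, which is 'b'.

Answer: 2 c

Derivation:
Bit 0: prefix='0' (no match yet)
Bit 1: prefix='01' (no match yet)
Bit 2: prefix='010' -> emit 'j', reset
Bit 3: prefix='1' -> emit 'c', reset
Bit 4: prefix='0' (no match yet)
Bit 5: prefix='01' (no match yet)
Bit 6: prefix='010' -> emit 'j', reset
Bit 7: prefix='0' (no match yet)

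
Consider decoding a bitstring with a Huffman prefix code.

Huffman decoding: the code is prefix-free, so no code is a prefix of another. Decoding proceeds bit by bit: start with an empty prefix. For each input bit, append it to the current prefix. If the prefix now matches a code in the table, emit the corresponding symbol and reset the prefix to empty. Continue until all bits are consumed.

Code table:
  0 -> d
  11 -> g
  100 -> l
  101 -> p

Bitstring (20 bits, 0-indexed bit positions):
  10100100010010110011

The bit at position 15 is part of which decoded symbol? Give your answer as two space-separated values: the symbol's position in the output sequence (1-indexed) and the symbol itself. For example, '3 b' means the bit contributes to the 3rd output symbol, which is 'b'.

Bit 0: prefix='1' (no match yet)
Bit 1: prefix='10' (no match yet)
Bit 2: prefix='101' -> emit 'p', reset
Bit 3: prefix='0' -> emit 'd', reset
Bit 4: prefix='0' -> emit 'd', reset
Bit 5: prefix='1' (no match yet)
Bit 6: prefix='10' (no match yet)
Bit 7: prefix='100' -> emit 'l', reset
Bit 8: prefix='0' -> emit 'd', reset
Bit 9: prefix='1' (no match yet)
Bit 10: prefix='10' (no match yet)
Bit 11: prefix='100' -> emit 'l', reset
Bit 12: prefix='1' (no match yet)
Bit 13: prefix='10' (no match yet)
Bit 14: prefix='101' -> emit 'p', reset
Bit 15: prefix='1' (no match yet)
Bit 16: prefix='10' (no match yet)
Bit 17: prefix='100' -> emit 'l', reset
Bit 18: prefix='1' (no match yet)
Bit 19: prefix='11' -> emit 'g', reset

Answer: 8 l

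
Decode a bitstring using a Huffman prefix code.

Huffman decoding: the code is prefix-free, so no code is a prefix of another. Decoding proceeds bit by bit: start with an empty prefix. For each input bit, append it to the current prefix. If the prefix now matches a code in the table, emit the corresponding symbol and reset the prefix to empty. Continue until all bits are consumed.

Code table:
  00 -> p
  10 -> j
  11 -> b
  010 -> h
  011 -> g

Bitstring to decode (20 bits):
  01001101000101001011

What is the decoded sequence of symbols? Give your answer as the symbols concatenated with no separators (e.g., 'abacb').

Answer: hghpjjhb

Derivation:
Bit 0: prefix='0' (no match yet)
Bit 1: prefix='01' (no match yet)
Bit 2: prefix='010' -> emit 'h', reset
Bit 3: prefix='0' (no match yet)
Bit 4: prefix='01' (no match yet)
Bit 5: prefix='011' -> emit 'g', reset
Bit 6: prefix='0' (no match yet)
Bit 7: prefix='01' (no match yet)
Bit 8: prefix='010' -> emit 'h', reset
Bit 9: prefix='0' (no match yet)
Bit 10: prefix='00' -> emit 'p', reset
Bit 11: prefix='1' (no match yet)
Bit 12: prefix='10' -> emit 'j', reset
Bit 13: prefix='1' (no match yet)
Bit 14: prefix='10' -> emit 'j', reset
Bit 15: prefix='0' (no match yet)
Bit 16: prefix='01' (no match yet)
Bit 17: prefix='010' -> emit 'h', reset
Bit 18: prefix='1' (no match yet)
Bit 19: prefix='11' -> emit 'b', reset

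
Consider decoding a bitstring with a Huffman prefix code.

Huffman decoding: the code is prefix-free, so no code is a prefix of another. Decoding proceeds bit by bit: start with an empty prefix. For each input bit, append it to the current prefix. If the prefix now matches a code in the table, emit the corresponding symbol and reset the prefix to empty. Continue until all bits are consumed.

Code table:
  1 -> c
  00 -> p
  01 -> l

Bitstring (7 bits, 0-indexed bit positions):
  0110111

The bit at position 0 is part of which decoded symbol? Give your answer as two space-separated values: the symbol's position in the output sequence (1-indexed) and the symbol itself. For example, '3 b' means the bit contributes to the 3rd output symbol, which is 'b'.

Answer: 1 l

Derivation:
Bit 0: prefix='0' (no match yet)
Bit 1: prefix='01' -> emit 'l', reset
Bit 2: prefix='1' -> emit 'c', reset
Bit 3: prefix='0' (no match yet)
Bit 4: prefix='01' -> emit 'l', reset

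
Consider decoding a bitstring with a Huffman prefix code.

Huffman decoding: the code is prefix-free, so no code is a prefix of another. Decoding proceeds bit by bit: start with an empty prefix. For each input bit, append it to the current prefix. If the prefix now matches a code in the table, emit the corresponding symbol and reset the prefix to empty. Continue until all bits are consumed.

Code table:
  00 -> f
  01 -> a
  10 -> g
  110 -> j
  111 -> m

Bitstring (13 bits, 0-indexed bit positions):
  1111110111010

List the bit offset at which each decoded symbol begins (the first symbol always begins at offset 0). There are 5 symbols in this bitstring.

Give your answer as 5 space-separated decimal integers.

Bit 0: prefix='1' (no match yet)
Bit 1: prefix='11' (no match yet)
Bit 2: prefix='111' -> emit 'm', reset
Bit 3: prefix='1' (no match yet)
Bit 4: prefix='11' (no match yet)
Bit 5: prefix='111' -> emit 'm', reset
Bit 6: prefix='0' (no match yet)
Bit 7: prefix='01' -> emit 'a', reset
Bit 8: prefix='1' (no match yet)
Bit 9: prefix='11' (no match yet)
Bit 10: prefix='110' -> emit 'j', reset
Bit 11: prefix='1' (no match yet)
Bit 12: prefix='10' -> emit 'g', reset

Answer: 0 3 6 8 11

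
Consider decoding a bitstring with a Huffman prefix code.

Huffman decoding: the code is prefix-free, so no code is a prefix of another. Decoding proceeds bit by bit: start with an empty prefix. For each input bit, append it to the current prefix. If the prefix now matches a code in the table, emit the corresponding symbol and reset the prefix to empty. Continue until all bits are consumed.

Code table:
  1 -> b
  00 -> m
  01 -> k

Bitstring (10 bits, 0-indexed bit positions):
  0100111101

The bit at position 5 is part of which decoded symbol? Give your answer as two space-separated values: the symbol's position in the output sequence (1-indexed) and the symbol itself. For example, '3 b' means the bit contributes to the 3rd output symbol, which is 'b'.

Bit 0: prefix='0' (no match yet)
Bit 1: prefix='01' -> emit 'k', reset
Bit 2: prefix='0' (no match yet)
Bit 3: prefix='00' -> emit 'm', reset
Bit 4: prefix='1' -> emit 'b', reset
Bit 5: prefix='1' -> emit 'b', reset
Bit 6: prefix='1' -> emit 'b', reset
Bit 7: prefix='1' -> emit 'b', reset
Bit 8: prefix='0' (no match yet)
Bit 9: prefix='01' -> emit 'k', reset

Answer: 4 b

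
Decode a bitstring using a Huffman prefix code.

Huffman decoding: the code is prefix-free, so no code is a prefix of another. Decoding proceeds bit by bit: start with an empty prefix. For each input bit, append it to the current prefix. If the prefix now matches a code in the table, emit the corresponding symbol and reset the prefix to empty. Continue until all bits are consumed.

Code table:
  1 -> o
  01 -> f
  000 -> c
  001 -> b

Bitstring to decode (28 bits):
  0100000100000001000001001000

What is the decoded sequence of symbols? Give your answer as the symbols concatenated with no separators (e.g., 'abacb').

Answer: fcbccfcbbc

Derivation:
Bit 0: prefix='0' (no match yet)
Bit 1: prefix='01' -> emit 'f', reset
Bit 2: prefix='0' (no match yet)
Bit 3: prefix='00' (no match yet)
Bit 4: prefix='000' -> emit 'c', reset
Bit 5: prefix='0' (no match yet)
Bit 6: prefix='00' (no match yet)
Bit 7: prefix='001' -> emit 'b', reset
Bit 8: prefix='0' (no match yet)
Bit 9: prefix='00' (no match yet)
Bit 10: prefix='000' -> emit 'c', reset
Bit 11: prefix='0' (no match yet)
Bit 12: prefix='00' (no match yet)
Bit 13: prefix='000' -> emit 'c', reset
Bit 14: prefix='0' (no match yet)
Bit 15: prefix='01' -> emit 'f', reset
Bit 16: prefix='0' (no match yet)
Bit 17: prefix='00' (no match yet)
Bit 18: prefix='000' -> emit 'c', reset
Bit 19: prefix='0' (no match yet)
Bit 20: prefix='00' (no match yet)
Bit 21: prefix='001' -> emit 'b', reset
Bit 22: prefix='0' (no match yet)
Bit 23: prefix='00' (no match yet)
Bit 24: prefix='001' -> emit 'b', reset
Bit 25: prefix='0' (no match yet)
Bit 26: prefix='00' (no match yet)
Bit 27: prefix='000' -> emit 'c', reset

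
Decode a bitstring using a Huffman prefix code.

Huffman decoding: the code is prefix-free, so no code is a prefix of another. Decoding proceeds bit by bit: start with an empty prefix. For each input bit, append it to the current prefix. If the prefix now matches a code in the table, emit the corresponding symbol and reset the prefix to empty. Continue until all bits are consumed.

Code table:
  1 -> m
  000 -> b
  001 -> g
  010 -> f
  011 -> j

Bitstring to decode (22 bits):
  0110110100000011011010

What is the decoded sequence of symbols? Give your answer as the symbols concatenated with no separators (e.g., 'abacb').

Bit 0: prefix='0' (no match yet)
Bit 1: prefix='01' (no match yet)
Bit 2: prefix='011' -> emit 'j', reset
Bit 3: prefix='0' (no match yet)
Bit 4: prefix='01' (no match yet)
Bit 5: prefix='011' -> emit 'j', reset
Bit 6: prefix='0' (no match yet)
Bit 7: prefix='01' (no match yet)
Bit 8: prefix='010' -> emit 'f', reset
Bit 9: prefix='0' (no match yet)
Bit 10: prefix='00' (no match yet)
Bit 11: prefix='000' -> emit 'b', reset
Bit 12: prefix='0' (no match yet)
Bit 13: prefix='00' (no match yet)
Bit 14: prefix='001' -> emit 'g', reset
Bit 15: prefix='1' -> emit 'm', reset
Bit 16: prefix='0' (no match yet)
Bit 17: prefix='01' (no match yet)
Bit 18: prefix='011' -> emit 'j', reset
Bit 19: prefix='0' (no match yet)
Bit 20: prefix='01' (no match yet)
Bit 21: prefix='010' -> emit 'f', reset

Answer: jjfbgmjf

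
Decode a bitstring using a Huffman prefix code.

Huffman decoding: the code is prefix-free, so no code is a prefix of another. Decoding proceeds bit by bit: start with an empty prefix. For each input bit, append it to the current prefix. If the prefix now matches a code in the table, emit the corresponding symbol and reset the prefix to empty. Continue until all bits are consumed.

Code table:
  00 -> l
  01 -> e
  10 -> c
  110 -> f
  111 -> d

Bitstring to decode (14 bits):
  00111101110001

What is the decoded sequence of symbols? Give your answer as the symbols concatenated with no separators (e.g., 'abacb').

Bit 0: prefix='0' (no match yet)
Bit 1: prefix='00' -> emit 'l', reset
Bit 2: prefix='1' (no match yet)
Bit 3: prefix='11' (no match yet)
Bit 4: prefix='111' -> emit 'd', reset
Bit 5: prefix='1' (no match yet)
Bit 6: prefix='10' -> emit 'c', reset
Bit 7: prefix='1' (no match yet)
Bit 8: prefix='11' (no match yet)
Bit 9: prefix='111' -> emit 'd', reset
Bit 10: prefix='0' (no match yet)
Bit 11: prefix='00' -> emit 'l', reset
Bit 12: prefix='0' (no match yet)
Bit 13: prefix='01' -> emit 'e', reset

Answer: ldcdle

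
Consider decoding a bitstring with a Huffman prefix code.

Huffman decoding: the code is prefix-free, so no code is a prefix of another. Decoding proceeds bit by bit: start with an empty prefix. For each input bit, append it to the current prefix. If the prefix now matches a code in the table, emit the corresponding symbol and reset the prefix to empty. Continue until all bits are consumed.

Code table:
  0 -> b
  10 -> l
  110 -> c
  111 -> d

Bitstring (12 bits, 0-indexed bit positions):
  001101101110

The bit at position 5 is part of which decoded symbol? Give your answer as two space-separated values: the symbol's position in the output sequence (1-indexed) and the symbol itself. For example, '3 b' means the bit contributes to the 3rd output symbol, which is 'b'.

Bit 0: prefix='0' -> emit 'b', reset
Bit 1: prefix='0' -> emit 'b', reset
Bit 2: prefix='1' (no match yet)
Bit 3: prefix='11' (no match yet)
Bit 4: prefix='110' -> emit 'c', reset
Bit 5: prefix='1' (no match yet)
Bit 6: prefix='11' (no match yet)
Bit 7: prefix='110' -> emit 'c', reset
Bit 8: prefix='1' (no match yet)
Bit 9: prefix='11' (no match yet)

Answer: 4 c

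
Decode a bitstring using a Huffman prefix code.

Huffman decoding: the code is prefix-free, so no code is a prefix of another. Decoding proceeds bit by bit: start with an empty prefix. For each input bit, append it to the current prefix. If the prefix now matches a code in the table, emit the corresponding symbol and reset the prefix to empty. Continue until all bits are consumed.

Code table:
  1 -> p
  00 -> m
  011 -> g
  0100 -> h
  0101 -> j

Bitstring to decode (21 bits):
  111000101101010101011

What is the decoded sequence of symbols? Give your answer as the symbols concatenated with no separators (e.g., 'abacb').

Bit 0: prefix='1' -> emit 'p', reset
Bit 1: prefix='1' -> emit 'p', reset
Bit 2: prefix='1' -> emit 'p', reset
Bit 3: prefix='0' (no match yet)
Bit 4: prefix='00' -> emit 'm', reset
Bit 5: prefix='0' (no match yet)
Bit 6: prefix='01' (no match yet)
Bit 7: prefix='010' (no match yet)
Bit 8: prefix='0101' -> emit 'j', reset
Bit 9: prefix='1' -> emit 'p', reset
Bit 10: prefix='0' (no match yet)
Bit 11: prefix='01' (no match yet)
Bit 12: prefix='010' (no match yet)
Bit 13: prefix='0101' -> emit 'j', reset
Bit 14: prefix='0' (no match yet)
Bit 15: prefix='01' (no match yet)
Bit 16: prefix='010' (no match yet)
Bit 17: prefix='0101' -> emit 'j', reset
Bit 18: prefix='0' (no match yet)
Bit 19: prefix='01' (no match yet)
Bit 20: prefix='011' -> emit 'g', reset

Answer: pppmjpjjg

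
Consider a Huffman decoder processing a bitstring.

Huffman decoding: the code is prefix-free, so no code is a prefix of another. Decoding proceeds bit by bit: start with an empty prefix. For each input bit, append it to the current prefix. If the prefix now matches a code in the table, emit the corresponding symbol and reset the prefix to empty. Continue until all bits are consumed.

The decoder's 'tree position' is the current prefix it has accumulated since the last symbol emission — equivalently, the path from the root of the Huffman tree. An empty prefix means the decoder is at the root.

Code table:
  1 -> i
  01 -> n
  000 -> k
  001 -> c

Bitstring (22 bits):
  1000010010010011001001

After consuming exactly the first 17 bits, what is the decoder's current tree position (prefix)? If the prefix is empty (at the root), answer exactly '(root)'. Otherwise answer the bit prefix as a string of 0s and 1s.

Bit 0: prefix='1' -> emit 'i', reset
Bit 1: prefix='0' (no match yet)
Bit 2: prefix='00' (no match yet)
Bit 3: prefix='000' -> emit 'k', reset
Bit 4: prefix='0' (no match yet)
Bit 5: prefix='01' -> emit 'n', reset
Bit 6: prefix='0' (no match yet)
Bit 7: prefix='00' (no match yet)
Bit 8: prefix='001' -> emit 'c', reset
Bit 9: prefix='0' (no match yet)
Bit 10: prefix='00' (no match yet)
Bit 11: prefix='001' -> emit 'c', reset
Bit 12: prefix='0' (no match yet)
Bit 13: prefix='00' (no match yet)
Bit 14: prefix='001' -> emit 'c', reset
Bit 15: prefix='1' -> emit 'i', reset
Bit 16: prefix='0' (no match yet)

Answer: 0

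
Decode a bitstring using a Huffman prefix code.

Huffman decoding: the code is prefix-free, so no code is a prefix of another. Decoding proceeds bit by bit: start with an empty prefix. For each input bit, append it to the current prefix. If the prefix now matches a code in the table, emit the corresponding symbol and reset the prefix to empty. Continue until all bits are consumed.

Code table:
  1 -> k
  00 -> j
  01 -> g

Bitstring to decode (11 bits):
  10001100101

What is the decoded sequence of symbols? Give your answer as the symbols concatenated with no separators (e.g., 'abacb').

Answer: kjgkjkg

Derivation:
Bit 0: prefix='1' -> emit 'k', reset
Bit 1: prefix='0' (no match yet)
Bit 2: prefix='00' -> emit 'j', reset
Bit 3: prefix='0' (no match yet)
Bit 4: prefix='01' -> emit 'g', reset
Bit 5: prefix='1' -> emit 'k', reset
Bit 6: prefix='0' (no match yet)
Bit 7: prefix='00' -> emit 'j', reset
Bit 8: prefix='1' -> emit 'k', reset
Bit 9: prefix='0' (no match yet)
Bit 10: prefix='01' -> emit 'g', reset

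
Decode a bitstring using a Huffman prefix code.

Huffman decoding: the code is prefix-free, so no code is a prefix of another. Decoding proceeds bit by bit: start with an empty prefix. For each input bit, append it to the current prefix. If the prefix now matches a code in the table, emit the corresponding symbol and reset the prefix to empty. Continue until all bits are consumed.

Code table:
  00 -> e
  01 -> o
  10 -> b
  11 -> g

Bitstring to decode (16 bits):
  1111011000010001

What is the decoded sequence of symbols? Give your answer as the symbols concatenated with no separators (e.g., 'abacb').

Answer: ggobeoeo

Derivation:
Bit 0: prefix='1' (no match yet)
Bit 1: prefix='11' -> emit 'g', reset
Bit 2: prefix='1' (no match yet)
Bit 3: prefix='11' -> emit 'g', reset
Bit 4: prefix='0' (no match yet)
Bit 5: prefix='01' -> emit 'o', reset
Bit 6: prefix='1' (no match yet)
Bit 7: prefix='10' -> emit 'b', reset
Bit 8: prefix='0' (no match yet)
Bit 9: prefix='00' -> emit 'e', reset
Bit 10: prefix='0' (no match yet)
Bit 11: prefix='01' -> emit 'o', reset
Bit 12: prefix='0' (no match yet)
Bit 13: prefix='00' -> emit 'e', reset
Bit 14: prefix='0' (no match yet)
Bit 15: prefix='01' -> emit 'o', reset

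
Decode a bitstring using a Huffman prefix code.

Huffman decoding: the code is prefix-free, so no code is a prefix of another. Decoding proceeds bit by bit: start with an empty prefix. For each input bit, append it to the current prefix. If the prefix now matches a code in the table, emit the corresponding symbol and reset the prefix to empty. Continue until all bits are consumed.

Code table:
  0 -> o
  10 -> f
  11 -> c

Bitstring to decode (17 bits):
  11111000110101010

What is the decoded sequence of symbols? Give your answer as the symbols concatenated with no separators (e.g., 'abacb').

Bit 0: prefix='1' (no match yet)
Bit 1: prefix='11' -> emit 'c', reset
Bit 2: prefix='1' (no match yet)
Bit 3: prefix='11' -> emit 'c', reset
Bit 4: prefix='1' (no match yet)
Bit 5: prefix='10' -> emit 'f', reset
Bit 6: prefix='0' -> emit 'o', reset
Bit 7: prefix='0' -> emit 'o', reset
Bit 8: prefix='1' (no match yet)
Bit 9: prefix='11' -> emit 'c', reset
Bit 10: prefix='0' -> emit 'o', reset
Bit 11: prefix='1' (no match yet)
Bit 12: prefix='10' -> emit 'f', reset
Bit 13: prefix='1' (no match yet)
Bit 14: prefix='10' -> emit 'f', reset
Bit 15: prefix='1' (no match yet)
Bit 16: prefix='10' -> emit 'f', reset

Answer: ccfoocofff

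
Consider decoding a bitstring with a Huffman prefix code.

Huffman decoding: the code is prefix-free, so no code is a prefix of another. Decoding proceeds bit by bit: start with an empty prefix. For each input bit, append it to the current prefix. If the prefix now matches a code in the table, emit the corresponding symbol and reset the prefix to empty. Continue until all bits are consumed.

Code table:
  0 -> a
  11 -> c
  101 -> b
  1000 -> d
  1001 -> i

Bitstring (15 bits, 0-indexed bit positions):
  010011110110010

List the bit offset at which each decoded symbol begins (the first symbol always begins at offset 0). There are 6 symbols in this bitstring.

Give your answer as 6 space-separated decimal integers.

Bit 0: prefix='0' -> emit 'a', reset
Bit 1: prefix='1' (no match yet)
Bit 2: prefix='10' (no match yet)
Bit 3: prefix='100' (no match yet)
Bit 4: prefix='1001' -> emit 'i', reset
Bit 5: prefix='1' (no match yet)
Bit 6: prefix='11' -> emit 'c', reset
Bit 7: prefix='1' (no match yet)
Bit 8: prefix='10' (no match yet)
Bit 9: prefix='101' -> emit 'b', reset
Bit 10: prefix='1' (no match yet)
Bit 11: prefix='10' (no match yet)
Bit 12: prefix='100' (no match yet)
Bit 13: prefix='1001' -> emit 'i', reset
Bit 14: prefix='0' -> emit 'a', reset

Answer: 0 1 5 7 10 14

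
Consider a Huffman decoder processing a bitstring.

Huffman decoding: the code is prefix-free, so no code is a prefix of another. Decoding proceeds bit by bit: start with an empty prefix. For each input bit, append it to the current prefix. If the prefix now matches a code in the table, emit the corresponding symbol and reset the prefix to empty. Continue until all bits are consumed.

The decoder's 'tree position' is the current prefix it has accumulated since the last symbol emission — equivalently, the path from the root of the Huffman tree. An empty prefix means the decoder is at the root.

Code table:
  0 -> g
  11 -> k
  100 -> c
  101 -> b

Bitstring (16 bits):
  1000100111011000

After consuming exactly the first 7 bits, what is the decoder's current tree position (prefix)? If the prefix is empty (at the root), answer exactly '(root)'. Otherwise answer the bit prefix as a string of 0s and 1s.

Bit 0: prefix='1' (no match yet)
Bit 1: prefix='10' (no match yet)
Bit 2: prefix='100' -> emit 'c', reset
Bit 3: prefix='0' -> emit 'g', reset
Bit 4: prefix='1' (no match yet)
Bit 5: prefix='10' (no match yet)
Bit 6: prefix='100' -> emit 'c', reset

Answer: (root)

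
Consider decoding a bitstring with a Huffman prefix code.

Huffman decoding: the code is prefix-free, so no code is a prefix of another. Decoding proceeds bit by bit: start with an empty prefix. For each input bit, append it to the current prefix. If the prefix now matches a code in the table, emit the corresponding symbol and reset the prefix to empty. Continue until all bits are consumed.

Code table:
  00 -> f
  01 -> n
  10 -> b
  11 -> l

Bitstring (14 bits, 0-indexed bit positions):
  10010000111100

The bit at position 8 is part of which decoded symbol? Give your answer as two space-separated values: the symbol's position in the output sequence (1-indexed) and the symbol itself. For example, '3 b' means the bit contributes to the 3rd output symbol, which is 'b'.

Bit 0: prefix='1' (no match yet)
Bit 1: prefix='10' -> emit 'b', reset
Bit 2: prefix='0' (no match yet)
Bit 3: prefix='01' -> emit 'n', reset
Bit 4: prefix='0' (no match yet)
Bit 5: prefix='00' -> emit 'f', reset
Bit 6: prefix='0' (no match yet)
Bit 7: prefix='00' -> emit 'f', reset
Bit 8: prefix='1' (no match yet)
Bit 9: prefix='11' -> emit 'l', reset
Bit 10: prefix='1' (no match yet)
Bit 11: prefix='11' -> emit 'l', reset
Bit 12: prefix='0' (no match yet)

Answer: 5 l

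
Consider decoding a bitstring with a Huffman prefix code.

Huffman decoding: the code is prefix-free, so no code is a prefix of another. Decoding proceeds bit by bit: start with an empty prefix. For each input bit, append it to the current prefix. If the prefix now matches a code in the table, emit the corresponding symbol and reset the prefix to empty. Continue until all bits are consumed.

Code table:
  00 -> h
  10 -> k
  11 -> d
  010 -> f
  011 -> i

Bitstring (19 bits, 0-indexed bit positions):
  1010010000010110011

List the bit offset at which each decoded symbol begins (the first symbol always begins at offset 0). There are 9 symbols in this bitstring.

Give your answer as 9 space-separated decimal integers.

Answer: 0 2 4 7 9 11 13 15 17

Derivation:
Bit 0: prefix='1' (no match yet)
Bit 1: prefix='10' -> emit 'k', reset
Bit 2: prefix='1' (no match yet)
Bit 3: prefix='10' -> emit 'k', reset
Bit 4: prefix='0' (no match yet)
Bit 5: prefix='01' (no match yet)
Bit 6: prefix='010' -> emit 'f', reset
Bit 7: prefix='0' (no match yet)
Bit 8: prefix='00' -> emit 'h', reset
Bit 9: prefix='0' (no match yet)
Bit 10: prefix='00' -> emit 'h', reset
Bit 11: prefix='1' (no match yet)
Bit 12: prefix='10' -> emit 'k', reset
Bit 13: prefix='1' (no match yet)
Bit 14: prefix='11' -> emit 'd', reset
Bit 15: prefix='0' (no match yet)
Bit 16: prefix='00' -> emit 'h', reset
Bit 17: prefix='1' (no match yet)
Bit 18: prefix='11' -> emit 'd', reset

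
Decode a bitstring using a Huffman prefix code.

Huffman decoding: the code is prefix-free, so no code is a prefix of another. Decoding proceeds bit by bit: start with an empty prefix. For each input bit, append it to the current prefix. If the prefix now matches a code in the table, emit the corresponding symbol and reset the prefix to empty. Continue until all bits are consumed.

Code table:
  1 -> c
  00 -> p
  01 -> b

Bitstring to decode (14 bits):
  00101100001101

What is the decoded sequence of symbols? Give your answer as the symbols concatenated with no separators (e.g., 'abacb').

Bit 0: prefix='0' (no match yet)
Bit 1: prefix='00' -> emit 'p', reset
Bit 2: prefix='1' -> emit 'c', reset
Bit 3: prefix='0' (no match yet)
Bit 4: prefix='01' -> emit 'b', reset
Bit 5: prefix='1' -> emit 'c', reset
Bit 6: prefix='0' (no match yet)
Bit 7: prefix='00' -> emit 'p', reset
Bit 8: prefix='0' (no match yet)
Bit 9: prefix='00' -> emit 'p', reset
Bit 10: prefix='1' -> emit 'c', reset
Bit 11: prefix='1' -> emit 'c', reset
Bit 12: prefix='0' (no match yet)
Bit 13: prefix='01' -> emit 'b', reset

Answer: pcbcppccb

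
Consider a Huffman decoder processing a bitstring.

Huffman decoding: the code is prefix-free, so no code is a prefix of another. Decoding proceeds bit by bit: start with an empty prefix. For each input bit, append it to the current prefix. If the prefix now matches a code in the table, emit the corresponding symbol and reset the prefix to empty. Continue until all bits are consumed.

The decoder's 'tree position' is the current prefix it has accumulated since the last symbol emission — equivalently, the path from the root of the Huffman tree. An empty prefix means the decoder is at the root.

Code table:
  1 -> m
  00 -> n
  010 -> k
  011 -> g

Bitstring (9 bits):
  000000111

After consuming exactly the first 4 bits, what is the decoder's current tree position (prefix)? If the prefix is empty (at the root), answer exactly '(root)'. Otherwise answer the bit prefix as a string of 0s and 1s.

Bit 0: prefix='0' (no match yet)
Bit 1: prefix='00' -> emit 'n', reset
Bit 2: prefix='0' (no match yet)
Bit 3: prefix='00' -> emit 'n', reset

Answer: (root)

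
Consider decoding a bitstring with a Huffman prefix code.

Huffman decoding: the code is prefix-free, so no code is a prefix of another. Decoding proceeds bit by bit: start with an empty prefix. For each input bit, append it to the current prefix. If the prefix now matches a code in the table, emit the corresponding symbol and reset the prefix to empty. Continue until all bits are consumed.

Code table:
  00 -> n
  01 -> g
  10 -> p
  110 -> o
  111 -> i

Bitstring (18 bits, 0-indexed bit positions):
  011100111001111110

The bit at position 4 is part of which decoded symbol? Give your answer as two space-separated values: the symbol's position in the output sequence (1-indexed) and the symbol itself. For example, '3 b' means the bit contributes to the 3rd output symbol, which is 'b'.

Bit 0: prefix='0' (no match yet)
Bit 1: prefix='01' -> emit 'g', reset
Bit 2: prefix='1' (no match yet)
Bit 3: prefix='11' (no match yet)
Bit 4: prefix='110' -> emit 'o', reset
Bit 5: prefix='0' (no match yet)
Bit 6: prefix='01' -> emit 'g', reset
Bit 7: prefix='1' (no match yet)
Bit 8: prefix='11' (no match yet)

Answer: 2 o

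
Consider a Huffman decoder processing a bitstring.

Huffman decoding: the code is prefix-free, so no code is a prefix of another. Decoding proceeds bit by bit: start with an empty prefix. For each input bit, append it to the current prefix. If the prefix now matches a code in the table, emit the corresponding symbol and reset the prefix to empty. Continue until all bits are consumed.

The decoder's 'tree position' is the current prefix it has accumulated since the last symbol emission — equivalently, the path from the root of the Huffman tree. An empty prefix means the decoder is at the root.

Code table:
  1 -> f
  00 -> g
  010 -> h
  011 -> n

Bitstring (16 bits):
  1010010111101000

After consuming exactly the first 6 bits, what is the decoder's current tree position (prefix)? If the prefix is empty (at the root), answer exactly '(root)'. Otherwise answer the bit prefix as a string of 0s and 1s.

Bit 0: prefix='1' -> emit 'f', reset
Bit 1: prefix='0' (no match yet)
Bit 2: prefix='01' (no match yet)
Bit 3: prefix='010' -> emit 'h', reset
Bit 4: prefix='0' (no match yet)
Bit 5: prefix='01' (no match yet)

Answer: 01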